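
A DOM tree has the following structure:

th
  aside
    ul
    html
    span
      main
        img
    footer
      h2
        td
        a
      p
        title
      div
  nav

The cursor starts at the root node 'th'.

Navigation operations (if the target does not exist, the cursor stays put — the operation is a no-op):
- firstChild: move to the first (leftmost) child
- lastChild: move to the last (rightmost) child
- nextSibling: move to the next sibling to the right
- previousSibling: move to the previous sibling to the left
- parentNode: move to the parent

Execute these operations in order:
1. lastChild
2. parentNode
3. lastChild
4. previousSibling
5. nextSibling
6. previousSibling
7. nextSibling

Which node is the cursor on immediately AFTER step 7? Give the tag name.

After 1 (lastChild): nav
After 2 (parentNode): th
After 3 (lastChild): nav
After 4 (previousSibling): aside
After 5 (nextSibling): nav
After 6 (previousSibling): aside
After 7 (nextSibling): nav

Answer: nav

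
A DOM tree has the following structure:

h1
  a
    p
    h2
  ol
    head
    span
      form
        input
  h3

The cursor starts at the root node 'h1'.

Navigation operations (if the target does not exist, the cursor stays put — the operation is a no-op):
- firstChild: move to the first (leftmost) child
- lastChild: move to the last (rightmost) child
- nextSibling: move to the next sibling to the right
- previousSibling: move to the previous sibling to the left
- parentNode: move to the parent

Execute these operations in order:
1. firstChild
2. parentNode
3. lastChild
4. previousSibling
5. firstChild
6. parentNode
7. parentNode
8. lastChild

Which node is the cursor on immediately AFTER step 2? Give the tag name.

Answer: h1

Derivation:
After 1 (firstChild): a
After 2 (parentNode): h1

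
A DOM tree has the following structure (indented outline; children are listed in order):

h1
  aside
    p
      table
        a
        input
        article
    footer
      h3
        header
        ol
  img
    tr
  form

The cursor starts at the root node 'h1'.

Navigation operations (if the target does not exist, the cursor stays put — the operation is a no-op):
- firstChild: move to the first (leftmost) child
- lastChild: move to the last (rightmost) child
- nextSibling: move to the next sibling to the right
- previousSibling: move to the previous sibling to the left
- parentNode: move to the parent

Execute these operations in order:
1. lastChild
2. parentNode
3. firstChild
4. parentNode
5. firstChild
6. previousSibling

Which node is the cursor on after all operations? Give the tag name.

Answer: aside

Derivation:
After 1 (lastChild): form
After 2 (parentNode): h1
After 3 (firstChild): aside
After 4 (parentNode): h1
After 5 (firstChild): aside
After 6 (previousSibling): aside (no-op, stayed)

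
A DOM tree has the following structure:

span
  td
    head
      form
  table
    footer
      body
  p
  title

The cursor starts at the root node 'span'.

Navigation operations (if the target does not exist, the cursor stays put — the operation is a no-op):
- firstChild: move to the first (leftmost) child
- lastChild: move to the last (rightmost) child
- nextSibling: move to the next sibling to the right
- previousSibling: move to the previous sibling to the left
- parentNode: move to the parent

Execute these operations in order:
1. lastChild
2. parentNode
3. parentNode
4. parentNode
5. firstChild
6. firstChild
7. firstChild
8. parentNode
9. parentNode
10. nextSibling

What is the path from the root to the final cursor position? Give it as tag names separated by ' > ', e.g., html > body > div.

Answer: span > table

Derivation:
After 1 (lastChild): title
After 2 (parentNode): span
After 3 (parentNode): span (no-op, stayed)
After 4 (parentNode): span (no-op, stayed)
After 5 (firstChild): td
After 6 (firstChild): head
After 7 (firstChild): form
After 8 (parentNode): head
After 9 (parentNode): td
After 10 (nextSibling): table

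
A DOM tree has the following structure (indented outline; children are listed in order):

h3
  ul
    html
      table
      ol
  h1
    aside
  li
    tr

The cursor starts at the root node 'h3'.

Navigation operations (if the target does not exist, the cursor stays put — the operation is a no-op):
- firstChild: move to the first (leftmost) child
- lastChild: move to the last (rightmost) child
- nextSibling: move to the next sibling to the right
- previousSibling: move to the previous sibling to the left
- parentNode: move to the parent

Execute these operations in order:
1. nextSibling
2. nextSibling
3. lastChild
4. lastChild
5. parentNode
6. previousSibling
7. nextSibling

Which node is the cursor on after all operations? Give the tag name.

After 1 (nextSibling): h3 (no-op, stayed)
After 2 (nextSibling): h3 (no-op, stayed)
After 3 (lastChild): li
After 4 (lastChild): tr
After 5 (parentNode): li
After 6 (previousSibling): h1
After 7 (nextSibling): li

Answer: li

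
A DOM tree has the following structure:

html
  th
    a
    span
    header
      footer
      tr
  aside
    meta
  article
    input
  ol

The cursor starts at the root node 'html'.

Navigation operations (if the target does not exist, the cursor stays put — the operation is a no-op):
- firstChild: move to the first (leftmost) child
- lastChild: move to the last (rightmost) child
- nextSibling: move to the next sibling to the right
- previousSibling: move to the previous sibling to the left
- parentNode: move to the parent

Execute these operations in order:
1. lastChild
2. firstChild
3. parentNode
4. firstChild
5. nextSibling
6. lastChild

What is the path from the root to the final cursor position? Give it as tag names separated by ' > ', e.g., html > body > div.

After 1 (lastChild): ol
After 2 (firstChild): ol (no-op, stayed)
After 3 (parentNode): html
After 4 (firstChild): th
After 5 (nextSibling): aside
After 6 (lastChild): meta

Answer: html > aside > meta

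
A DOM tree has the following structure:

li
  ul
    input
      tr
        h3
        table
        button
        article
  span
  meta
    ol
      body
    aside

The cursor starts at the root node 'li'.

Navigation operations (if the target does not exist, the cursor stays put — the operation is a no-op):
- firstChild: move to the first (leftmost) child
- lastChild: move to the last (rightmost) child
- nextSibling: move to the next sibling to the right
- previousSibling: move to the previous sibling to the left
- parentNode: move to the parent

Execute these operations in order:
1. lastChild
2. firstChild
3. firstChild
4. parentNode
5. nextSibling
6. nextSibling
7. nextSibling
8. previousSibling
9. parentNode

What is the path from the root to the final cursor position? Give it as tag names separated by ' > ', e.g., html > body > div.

Answer: li > meta

Derivation:
After 1 (lastChild): meta
After 2 (firstChild): ol
After 3 (firstChild): body
After 4 (parentNode): ol
After 5 (nextSibling): aside
After 6 (nextSibling): aside (no-op, stayed)
After 7 (nextSibling): aside (no-op, stayed)
After 8 (previousSibling): ol
After 9 (parentNode): meta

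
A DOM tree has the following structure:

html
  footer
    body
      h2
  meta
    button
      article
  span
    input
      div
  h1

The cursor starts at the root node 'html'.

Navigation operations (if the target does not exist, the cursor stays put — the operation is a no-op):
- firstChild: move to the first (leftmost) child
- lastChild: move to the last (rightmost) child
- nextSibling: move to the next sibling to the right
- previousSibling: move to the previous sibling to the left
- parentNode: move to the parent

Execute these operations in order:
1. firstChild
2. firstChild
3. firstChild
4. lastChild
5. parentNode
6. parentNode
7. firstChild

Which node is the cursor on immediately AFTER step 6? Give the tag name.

After 1 (firstChild): footer
After 2 (firstChild): body
After 3 (firstChild): h2
After 4 (lastChild): h2 (no-op, stayed)
After 5 (parentNode): body
After 6 (parentNode): footer

Answer: footer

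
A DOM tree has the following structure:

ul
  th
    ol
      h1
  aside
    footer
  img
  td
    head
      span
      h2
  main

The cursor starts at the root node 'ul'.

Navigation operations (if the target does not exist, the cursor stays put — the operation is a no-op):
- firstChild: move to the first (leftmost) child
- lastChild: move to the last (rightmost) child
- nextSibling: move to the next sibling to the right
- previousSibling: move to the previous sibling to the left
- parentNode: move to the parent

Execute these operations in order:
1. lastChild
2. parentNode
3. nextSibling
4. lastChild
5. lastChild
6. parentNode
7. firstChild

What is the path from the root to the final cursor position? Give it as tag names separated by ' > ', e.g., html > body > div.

After 1 (lastChild): main
After 2 (parentNode): ul
After 3 (nextSibling): ul (no-op, stayed)
After 4 (lastChild): main
After 5 (lastChild): main (no-op, stayed)
After 6 (parentNode): ul
After 7 (firstChild): th

Answer: ul > th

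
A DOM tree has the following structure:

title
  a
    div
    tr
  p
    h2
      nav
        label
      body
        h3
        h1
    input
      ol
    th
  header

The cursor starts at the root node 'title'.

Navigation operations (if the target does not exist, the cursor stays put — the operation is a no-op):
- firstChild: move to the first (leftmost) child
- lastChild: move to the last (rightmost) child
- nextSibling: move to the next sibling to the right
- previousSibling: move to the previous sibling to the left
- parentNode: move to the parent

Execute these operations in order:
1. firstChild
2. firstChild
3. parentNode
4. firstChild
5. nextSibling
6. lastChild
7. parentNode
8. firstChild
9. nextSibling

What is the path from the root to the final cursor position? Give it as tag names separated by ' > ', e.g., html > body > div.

After 1 (firstChild): a
After 2 (firstChild): div
After 3 (parentNode): a
After 4 (firstChild): div
After 5 (nextSibling): tr
After 6 (lastChild): tr (no-op, stayed)
After 7 (parentNode): a
After 8 (firstChild): div
After 9 (nextSibling): tr

Answer: title > a > tr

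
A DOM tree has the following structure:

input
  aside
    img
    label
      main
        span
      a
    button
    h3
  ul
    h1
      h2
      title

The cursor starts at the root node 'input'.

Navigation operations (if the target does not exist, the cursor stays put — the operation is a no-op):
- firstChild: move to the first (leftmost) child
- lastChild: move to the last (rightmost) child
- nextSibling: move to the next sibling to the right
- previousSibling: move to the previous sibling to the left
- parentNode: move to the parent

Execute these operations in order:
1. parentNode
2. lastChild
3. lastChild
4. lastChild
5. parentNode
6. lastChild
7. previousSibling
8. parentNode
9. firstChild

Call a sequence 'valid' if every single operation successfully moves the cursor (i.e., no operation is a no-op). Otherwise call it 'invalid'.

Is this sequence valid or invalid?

After 1 (parentNode): input (no-op, stayed)
After 2 (lastChild): ul
After 3 (lastChild): h1
After 4 (lastChild): title
After 5 (parentNode): h1
After 6 (lastChild): title
After 7 (previousSibling): h2
After 8 (parentNode): h1
After 9 (firstChild): h2

Answer: invalid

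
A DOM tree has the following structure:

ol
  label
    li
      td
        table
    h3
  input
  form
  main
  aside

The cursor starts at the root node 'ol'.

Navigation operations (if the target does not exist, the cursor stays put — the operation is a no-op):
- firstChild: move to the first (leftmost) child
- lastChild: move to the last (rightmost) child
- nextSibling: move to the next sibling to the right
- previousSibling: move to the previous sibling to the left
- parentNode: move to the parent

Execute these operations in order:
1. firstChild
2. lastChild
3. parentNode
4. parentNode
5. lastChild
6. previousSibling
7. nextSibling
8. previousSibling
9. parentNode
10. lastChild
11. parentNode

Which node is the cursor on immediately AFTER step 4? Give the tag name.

Answer: ol

Derivation:
After 1 (firstChild): label
After 2 (lastChild): h3
After 3 (parentNode): label
After 4 (parentNode): ol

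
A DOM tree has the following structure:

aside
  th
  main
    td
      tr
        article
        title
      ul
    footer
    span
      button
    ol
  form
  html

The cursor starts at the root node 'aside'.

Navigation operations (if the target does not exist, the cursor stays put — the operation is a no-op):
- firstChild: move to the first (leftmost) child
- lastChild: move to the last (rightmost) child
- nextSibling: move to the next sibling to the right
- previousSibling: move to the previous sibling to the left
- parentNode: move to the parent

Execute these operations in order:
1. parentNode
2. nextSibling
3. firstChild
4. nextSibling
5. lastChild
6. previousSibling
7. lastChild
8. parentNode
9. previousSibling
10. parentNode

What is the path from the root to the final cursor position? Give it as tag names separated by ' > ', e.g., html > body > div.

After 1 (parentNode): aside (no-op, stayed)
After 2 (nextSibling): aside (no-op, stayed)
After 3 (firstChild): th
After 4 (nextSibling): main
After 5 (lastChild): ol
After 6 (previousSibling): span
After 7 (lastChild): button
After 8 (parentNode): span
After 9 (previousSibling): footer
After 10 (parentNode): main

Answer: aside > main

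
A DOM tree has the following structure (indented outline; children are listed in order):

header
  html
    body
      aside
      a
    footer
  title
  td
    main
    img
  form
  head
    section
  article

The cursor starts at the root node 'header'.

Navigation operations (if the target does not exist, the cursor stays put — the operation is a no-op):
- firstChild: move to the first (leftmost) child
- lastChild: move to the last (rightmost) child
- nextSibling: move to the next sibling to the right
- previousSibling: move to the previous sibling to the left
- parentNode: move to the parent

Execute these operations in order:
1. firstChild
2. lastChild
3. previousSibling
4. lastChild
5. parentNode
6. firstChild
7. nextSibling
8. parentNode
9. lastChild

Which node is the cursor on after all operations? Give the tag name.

After 1 (firstChild): html
After 2 (lastChild): footer
After 3 (previousSibling): body
After 4 (lastChild): a
After 5 (parentNode): body
After 6 (firstChild): aside
After 7 (nextSibling): a
After 8 (parentNode): body
After 9 (lastChild): a

Answer: a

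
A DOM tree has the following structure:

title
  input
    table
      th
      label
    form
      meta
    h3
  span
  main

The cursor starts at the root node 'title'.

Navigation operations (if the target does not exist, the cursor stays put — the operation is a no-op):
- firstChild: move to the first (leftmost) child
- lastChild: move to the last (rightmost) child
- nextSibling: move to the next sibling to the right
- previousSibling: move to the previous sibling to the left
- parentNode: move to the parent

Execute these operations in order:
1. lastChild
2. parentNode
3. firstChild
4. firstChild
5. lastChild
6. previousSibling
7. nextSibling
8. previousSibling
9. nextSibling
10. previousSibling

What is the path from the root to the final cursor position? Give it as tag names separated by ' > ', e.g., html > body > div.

Answer: title > input > table > th

Derivation:
After 1 (lastChild): main
After 2 (parentNode): title
After 3 (firstChild): input
After 4 (firstChild): table
After 5 (lastChild): label
After 6 (previousSibling): th
After 7 (nextSibling): label
After 8 (previousSibling): th
After 9 (nextSibling): label
After 10 (previousSibling): th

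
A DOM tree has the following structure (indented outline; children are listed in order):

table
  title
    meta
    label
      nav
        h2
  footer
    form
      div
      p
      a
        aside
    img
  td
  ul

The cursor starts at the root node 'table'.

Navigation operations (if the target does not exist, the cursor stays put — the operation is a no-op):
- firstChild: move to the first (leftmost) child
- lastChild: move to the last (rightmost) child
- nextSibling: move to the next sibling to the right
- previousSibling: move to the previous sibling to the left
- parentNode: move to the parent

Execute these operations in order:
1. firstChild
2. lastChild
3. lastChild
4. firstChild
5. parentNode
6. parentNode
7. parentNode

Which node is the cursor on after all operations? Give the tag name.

After 1 (firstChild): title
After 2 (lastChild): label
After 3 (lastChild): nav
After 4 (firstChild): h2
After 5 (parentNode): nav
After 6 (parentNode): label
After 7 (parentNode): title

Answer: title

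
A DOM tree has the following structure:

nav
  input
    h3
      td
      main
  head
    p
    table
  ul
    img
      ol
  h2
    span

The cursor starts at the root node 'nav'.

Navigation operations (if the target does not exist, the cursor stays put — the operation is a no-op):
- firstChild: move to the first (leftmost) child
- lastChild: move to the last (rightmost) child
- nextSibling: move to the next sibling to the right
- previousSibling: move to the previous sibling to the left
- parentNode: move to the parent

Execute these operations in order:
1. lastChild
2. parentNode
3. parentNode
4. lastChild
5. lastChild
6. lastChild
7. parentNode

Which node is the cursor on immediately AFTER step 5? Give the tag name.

After 1 (lastChild): h2
After 2 (parentNode): nav
After 3 (parentNode): nav (no-op, stayed)
After 4 (lastChild): h2
After 5 (lastChild): span

Answer: span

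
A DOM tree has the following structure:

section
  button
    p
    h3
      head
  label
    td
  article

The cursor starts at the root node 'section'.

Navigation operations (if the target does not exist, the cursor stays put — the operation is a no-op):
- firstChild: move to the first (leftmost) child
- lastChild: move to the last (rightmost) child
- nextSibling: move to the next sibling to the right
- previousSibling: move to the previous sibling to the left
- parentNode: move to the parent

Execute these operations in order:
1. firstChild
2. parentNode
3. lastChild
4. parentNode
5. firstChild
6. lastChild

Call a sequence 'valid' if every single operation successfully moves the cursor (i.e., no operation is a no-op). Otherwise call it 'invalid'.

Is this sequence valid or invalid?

After 1 (firstChild): button
After 2 (parentNode): section
After 3 (lastChild): article
After 4 (parentNode): section
After 5 (firstChild): button
After 6 (lastChild): h3

Answer: valid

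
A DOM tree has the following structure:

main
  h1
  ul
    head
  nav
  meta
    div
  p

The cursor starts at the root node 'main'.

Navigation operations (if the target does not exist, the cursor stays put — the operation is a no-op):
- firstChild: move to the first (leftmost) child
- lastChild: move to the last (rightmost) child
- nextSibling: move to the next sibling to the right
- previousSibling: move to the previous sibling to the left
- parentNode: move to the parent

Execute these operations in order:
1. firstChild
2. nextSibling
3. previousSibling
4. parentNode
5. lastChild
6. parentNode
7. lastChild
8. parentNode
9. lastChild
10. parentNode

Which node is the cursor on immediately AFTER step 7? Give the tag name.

Answer: p

Derivation:
After 1 (firstChild): h1
After 2 (nextSibling): ul
After 3 (previousSibling): h1
After 4 (parentNode): main
After 5 (lastChild): p
After 6 (parentNode): main
After 7 (lastChild): p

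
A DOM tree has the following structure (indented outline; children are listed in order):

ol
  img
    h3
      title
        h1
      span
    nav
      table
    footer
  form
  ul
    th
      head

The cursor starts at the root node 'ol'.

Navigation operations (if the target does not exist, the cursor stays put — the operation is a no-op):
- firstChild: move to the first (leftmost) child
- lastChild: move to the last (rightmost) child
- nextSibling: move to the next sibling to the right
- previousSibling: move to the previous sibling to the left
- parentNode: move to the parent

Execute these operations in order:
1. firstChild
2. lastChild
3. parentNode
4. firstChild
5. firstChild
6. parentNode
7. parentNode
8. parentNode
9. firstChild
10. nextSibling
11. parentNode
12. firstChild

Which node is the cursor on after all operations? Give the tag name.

Answer: img

Derivation:
After 1 (firstChild): img
After 2 (lastChild): footer
After 3 (parentNode): img
After 4 (firstChild): h3
After 5 (firstChild): title
After 6 (parentNode): h3
After 7 (parentNode): img
After 8 (parentNode): ol
After 9 (firstChild): img
After 10 (nextSibling): form
After 11 (parentNode): ol
After 12 (firstChild): img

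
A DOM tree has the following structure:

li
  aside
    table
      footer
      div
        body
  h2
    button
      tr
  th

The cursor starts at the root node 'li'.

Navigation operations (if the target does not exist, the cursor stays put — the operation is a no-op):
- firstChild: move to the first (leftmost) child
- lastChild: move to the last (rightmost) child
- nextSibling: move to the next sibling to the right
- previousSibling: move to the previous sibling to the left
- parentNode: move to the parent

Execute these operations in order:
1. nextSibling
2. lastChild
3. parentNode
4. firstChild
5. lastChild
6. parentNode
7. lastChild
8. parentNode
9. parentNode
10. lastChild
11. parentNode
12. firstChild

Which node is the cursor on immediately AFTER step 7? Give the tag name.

After 1 (nextSibling): li (no-op, stayed)
After 2 (lastChild): th
After 3 (parentNode): li
After 4 (firstChild): aside
After 5 (lastChild): table
After 6 (parentNode): aside
After 7 (lastChild): table

Answer: table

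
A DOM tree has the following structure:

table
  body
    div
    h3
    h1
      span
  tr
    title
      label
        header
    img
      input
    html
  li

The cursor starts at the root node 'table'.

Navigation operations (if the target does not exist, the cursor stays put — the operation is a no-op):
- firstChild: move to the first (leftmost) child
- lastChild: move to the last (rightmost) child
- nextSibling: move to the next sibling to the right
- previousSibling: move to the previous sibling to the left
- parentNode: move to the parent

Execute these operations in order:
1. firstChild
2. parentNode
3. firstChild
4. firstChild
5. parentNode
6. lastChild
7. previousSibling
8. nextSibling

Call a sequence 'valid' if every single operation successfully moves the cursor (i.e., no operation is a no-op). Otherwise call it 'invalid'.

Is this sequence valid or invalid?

After 1 (firstChild): body
After 2 (parentNode): table
After 3 (firstChild): body
After 4 (firstChild): div
After 5 (parentNode): body
After 6 (lastChild): h1
After 7 (previousSibling): h3
After 8 (nextSibling): h1

Answer: valid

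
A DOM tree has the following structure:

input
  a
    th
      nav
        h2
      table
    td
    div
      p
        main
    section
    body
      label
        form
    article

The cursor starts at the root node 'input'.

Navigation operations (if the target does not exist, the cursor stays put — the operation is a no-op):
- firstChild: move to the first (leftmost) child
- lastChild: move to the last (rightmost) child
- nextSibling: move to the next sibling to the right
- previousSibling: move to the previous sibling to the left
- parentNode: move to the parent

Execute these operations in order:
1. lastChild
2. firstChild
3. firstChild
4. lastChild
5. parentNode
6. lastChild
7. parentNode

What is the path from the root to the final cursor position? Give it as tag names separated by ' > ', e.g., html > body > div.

After 1 (lastChild): a
After 2 (firstChild): th
After 3 (firstChild): nav
After 4 (lastChild): h2
After 5 (parentNode): nav
After 6 (lastChild): h2
After 7 (parentNode): nav

Answer: input > a > th > nav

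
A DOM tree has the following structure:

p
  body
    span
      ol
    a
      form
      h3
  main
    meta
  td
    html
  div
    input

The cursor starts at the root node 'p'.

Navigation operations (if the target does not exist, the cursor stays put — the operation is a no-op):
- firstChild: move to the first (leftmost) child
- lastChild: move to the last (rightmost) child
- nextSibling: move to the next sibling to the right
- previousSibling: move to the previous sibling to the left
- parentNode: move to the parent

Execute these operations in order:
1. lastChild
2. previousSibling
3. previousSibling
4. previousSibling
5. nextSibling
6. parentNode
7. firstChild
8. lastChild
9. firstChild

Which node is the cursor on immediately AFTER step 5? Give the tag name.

After 1 (lastChild): div
After 2 (previousSibling): td
After 3 (previousSibling): main
After 4 (previousSibling): body
After 5 (nextSibling): main

Answer: main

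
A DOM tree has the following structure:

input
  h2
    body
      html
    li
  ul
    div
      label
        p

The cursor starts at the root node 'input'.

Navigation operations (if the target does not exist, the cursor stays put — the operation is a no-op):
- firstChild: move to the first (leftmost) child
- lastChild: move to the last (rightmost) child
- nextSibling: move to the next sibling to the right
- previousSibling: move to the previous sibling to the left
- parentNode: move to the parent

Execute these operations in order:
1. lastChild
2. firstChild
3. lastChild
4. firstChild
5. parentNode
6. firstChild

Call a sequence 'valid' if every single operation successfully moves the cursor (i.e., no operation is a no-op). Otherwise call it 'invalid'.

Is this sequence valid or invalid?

Answer: valid

Derivation:
After 1 (lastChild): ul
After 2 (firstChild): div
After 3 (lastChild): label
After 4 (firstChild): p
After 5 (parentNode): label
After 6 (firstChild): p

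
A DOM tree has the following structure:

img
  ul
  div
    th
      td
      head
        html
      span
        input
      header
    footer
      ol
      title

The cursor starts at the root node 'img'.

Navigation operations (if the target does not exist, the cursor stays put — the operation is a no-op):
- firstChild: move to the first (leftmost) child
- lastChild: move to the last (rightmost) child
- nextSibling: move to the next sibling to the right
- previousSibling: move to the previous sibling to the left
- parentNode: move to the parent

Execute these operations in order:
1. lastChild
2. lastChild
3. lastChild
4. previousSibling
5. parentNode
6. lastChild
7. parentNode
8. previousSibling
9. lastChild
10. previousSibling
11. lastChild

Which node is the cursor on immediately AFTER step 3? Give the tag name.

Answer: title

Derivation:
After 1 (lastChild): div
After 2 (lastChild): footer
After 3 (lastChild): title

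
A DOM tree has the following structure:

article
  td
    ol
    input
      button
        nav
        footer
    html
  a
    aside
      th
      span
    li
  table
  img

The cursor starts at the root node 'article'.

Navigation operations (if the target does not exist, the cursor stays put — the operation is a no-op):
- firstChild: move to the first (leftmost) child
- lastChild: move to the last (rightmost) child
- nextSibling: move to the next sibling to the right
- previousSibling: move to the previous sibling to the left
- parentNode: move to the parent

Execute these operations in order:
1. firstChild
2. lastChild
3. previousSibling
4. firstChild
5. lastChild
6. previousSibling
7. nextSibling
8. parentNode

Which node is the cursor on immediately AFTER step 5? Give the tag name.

Answer: footer

Derivation:
After 1 (firstChild): td
After 2 (lastChild): html
After 3 (previousSibling): input
After 4 (firstChild): button
After 5 (lastChild): footer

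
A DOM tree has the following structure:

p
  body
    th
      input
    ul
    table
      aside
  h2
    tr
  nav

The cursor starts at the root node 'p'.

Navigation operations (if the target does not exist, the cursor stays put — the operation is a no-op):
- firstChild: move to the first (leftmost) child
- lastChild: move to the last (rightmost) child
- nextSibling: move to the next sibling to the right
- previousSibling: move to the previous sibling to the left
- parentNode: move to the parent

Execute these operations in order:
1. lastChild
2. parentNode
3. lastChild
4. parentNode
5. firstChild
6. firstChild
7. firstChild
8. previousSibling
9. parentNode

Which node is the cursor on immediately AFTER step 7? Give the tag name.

Answer: input

Derivation:
After 1 (lastChild): nav
After 2 (parentNode): p
After 3 (lastChild): nav
After 4 (parentNode): p
After 5 (firstChild): body
After 6 (firstChild): th
After 7 (firstChild): input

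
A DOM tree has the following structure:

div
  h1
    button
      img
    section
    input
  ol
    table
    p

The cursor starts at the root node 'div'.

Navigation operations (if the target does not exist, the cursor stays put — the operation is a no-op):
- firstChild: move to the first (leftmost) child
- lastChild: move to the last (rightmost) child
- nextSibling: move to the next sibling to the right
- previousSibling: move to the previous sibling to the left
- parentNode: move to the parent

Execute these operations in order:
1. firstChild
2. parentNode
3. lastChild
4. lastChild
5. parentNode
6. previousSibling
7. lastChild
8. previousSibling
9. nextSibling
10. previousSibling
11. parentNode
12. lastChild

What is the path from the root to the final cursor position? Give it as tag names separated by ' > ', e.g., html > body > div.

Answer: div > h1 > input

Derivation:
After 1 (firstChild): h1
After 2 (parentNode): div
After 3 (lastChild): ol
After 4 (lastChild): p
After 5 (parentNode): ol
After 6 (previousSibling): h1
After 7 (lastChild): input
After 8 (previousSibling): section
After 9 (nextSibling): input
After 10 (previousSibling): section
After 11 (parentNode): h1
After 12 (lastChild): input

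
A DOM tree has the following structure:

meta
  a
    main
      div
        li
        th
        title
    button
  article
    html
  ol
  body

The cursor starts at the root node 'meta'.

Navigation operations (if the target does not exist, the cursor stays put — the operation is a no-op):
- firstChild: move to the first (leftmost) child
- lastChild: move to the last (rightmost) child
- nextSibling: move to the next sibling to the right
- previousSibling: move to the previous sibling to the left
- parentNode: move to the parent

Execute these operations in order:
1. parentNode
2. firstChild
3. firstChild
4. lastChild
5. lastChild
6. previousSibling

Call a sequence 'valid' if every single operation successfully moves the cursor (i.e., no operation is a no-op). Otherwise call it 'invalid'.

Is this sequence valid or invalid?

After 1 (parentNode): meta (no-op, stayed)
After 2 (firstChild): a
After 3 (firstChild): main
After 4 (lastChild): div
After 5 (lastChild): title
After 6 (previousSibling): th

Answer: invalid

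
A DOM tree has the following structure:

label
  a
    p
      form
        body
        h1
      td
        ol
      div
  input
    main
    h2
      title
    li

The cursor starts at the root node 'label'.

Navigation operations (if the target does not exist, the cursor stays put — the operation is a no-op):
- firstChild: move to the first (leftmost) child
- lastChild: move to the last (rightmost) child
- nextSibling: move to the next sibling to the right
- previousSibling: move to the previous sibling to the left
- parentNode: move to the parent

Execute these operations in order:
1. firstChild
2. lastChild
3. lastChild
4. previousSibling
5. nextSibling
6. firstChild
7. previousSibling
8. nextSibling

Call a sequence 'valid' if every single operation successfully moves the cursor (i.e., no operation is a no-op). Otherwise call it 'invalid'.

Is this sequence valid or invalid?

Answer: invalid

Derivation:
After 1 (firstChild): a
After 2 (lastChild): p
After 3 (lastChild): div
After 4 (previousSibling): td
After 5 (nextSibling): div
After 6 (firstChild): div (no-op, stayed)
After 7 (previousSibling): td
After 8 (nextSibling): div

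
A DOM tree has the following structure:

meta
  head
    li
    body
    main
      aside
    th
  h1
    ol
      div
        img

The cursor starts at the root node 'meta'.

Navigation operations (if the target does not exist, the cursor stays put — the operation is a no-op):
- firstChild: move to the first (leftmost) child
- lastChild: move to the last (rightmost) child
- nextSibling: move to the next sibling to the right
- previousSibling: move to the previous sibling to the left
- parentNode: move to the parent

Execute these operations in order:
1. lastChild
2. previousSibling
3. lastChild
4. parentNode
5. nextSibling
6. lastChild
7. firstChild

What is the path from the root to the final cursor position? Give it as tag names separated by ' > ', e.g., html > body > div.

Answer: meta > h1 > ol > div

Derivation:
After 1 (lastChild): h1
After 2 (previousSibling): head
After 3 (lastChild): th
After 4 (parentNode): head
After 5 (nextSibling): h1
After 6 (lastChild): ol
After 7 (firstChild): div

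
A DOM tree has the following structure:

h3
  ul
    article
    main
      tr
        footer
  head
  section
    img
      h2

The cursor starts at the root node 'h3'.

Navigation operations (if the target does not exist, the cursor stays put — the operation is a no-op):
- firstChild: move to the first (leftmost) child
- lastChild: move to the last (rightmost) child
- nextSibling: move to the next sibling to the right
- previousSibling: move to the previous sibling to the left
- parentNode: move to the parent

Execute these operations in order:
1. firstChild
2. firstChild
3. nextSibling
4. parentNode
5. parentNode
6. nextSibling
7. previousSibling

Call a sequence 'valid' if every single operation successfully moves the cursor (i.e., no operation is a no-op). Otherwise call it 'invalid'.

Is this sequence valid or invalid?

Answer: invalid

Derivation:
After 1 (firstChild): ul
After 2 (firstChild): article
After 3 (nextSibling): main
After 4 (parentNode): ul
After 5 (parentNode): h3
After 6 (nextSibling): h3 (no-op, stayed)
After 7 (previousSibling): h3 (no-op, stayed)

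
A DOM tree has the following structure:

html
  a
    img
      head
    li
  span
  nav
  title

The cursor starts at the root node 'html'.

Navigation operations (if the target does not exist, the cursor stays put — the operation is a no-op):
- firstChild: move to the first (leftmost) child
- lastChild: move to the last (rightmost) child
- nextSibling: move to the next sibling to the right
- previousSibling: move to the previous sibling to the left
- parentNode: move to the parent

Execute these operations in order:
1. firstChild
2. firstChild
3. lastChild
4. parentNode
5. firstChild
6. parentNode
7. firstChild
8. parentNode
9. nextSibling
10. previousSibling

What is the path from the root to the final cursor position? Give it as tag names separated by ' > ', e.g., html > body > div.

Answer: html > a > img

Derivation:
After 1 (firstChild): a
After 2 (firstChild): img
After 3 (lastChild): head
After 4 (parentNode): img
After 5 (firstChild): head
After 6 (parentNode): img
After 7 (firstChild): head
After 8 (parentNode): img
After 9 (nextSibling): li
After 10 (previousSibling): img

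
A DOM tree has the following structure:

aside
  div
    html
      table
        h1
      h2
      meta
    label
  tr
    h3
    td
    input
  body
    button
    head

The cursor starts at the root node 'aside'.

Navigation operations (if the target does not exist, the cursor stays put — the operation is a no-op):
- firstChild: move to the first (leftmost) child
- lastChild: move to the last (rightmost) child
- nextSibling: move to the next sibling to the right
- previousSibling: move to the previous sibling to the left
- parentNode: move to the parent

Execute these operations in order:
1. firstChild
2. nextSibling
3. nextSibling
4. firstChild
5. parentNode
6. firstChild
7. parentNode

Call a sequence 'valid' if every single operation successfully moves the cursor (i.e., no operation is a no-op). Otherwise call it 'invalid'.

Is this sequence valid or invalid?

Answer: valid

Derivation:
After 1 (firstChild): div
After 2 (nextSibling): tr
After 3 (nextSibling): body
After 4 (firstChild): button
After 5 (parentNode): body
After 6 (firstChild): button
After 7 (parentNode): body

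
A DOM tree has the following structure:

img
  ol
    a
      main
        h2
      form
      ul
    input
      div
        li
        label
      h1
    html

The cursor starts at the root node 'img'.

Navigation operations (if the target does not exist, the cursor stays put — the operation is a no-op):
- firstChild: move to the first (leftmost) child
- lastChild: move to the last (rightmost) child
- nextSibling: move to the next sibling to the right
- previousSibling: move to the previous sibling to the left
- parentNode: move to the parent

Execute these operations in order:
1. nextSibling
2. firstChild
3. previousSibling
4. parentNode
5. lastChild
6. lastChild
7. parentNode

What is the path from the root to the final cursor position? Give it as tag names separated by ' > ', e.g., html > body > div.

After 1 (nextSibling): img (no-op, stayed)
After 2 (firstChild): ol
After 3 (previousSibling): ol (no-op, stayed)
After 4 (parentNode): img
After 5 (lastChild): ol
After 6 (lastChild): html
After 7 (parentNode): ol

Answer: img > ol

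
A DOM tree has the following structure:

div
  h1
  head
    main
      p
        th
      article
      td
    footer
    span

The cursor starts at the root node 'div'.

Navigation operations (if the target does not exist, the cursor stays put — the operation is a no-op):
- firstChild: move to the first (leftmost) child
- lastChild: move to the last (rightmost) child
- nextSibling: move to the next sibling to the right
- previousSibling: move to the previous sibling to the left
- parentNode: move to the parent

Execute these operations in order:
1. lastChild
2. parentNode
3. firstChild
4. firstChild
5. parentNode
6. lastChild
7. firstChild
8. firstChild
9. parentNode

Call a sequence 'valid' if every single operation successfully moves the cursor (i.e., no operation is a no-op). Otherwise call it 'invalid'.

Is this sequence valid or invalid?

Answer: invalid

Derivation:
After 1 (lastChild): head
After 2 (parentNode): div
After 3 (firstChild): h1
After 4 (firstChild): h1 (no-op, stayed)
After 5 (parentNode): div
After 6 (lastChild): head
After 7 (firstChild): main
After 8 (firstChild): p
After 9 (parentNode): main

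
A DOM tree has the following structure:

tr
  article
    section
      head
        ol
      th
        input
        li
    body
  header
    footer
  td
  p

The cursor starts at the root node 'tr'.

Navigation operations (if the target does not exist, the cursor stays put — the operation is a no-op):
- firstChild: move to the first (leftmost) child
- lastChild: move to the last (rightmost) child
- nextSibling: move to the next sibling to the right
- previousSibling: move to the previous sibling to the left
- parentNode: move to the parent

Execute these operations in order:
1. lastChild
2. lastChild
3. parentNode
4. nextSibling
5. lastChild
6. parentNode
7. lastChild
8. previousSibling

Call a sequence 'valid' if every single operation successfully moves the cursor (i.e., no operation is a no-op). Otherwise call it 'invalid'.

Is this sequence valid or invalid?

Answer: invalid

Derivation:
After 1 (lastChild): p
After 2 (lastChild): p (no-op, stayed)
After 3 (parentNode): tr
After 4 (nextSibling): tr (no-op, stayed)
After 5 (lastChild): p
After 6 (parentNode): tr
After 7 (lastChild): p
After 8 (previousSibling): td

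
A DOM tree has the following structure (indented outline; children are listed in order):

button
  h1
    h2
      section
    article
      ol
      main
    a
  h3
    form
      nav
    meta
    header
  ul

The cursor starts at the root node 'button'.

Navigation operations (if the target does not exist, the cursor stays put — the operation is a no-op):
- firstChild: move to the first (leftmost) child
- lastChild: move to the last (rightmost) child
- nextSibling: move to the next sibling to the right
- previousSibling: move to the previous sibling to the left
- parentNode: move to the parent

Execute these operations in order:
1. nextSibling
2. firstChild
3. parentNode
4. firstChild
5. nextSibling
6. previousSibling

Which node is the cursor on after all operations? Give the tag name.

After 1 (nextSibling): button (no-op, stayed)
After 2 (firstChild): h1
After 3 (parentNode): button
After 4 (firstChild): h1
After 5 (nextSibling): h3
After 6 (previousSibling): h1

Answer: h1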